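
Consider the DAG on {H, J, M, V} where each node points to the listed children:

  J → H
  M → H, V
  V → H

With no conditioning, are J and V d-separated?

Yes — J and V are d-separated given ∅.

Enumerating the 2 paths from J to V and testing each for blocking by ∅:
  1. J → H ← M → V — H:collider[blocks]; M:fork[open] ⇒ blocked
  2. J → H ← V — H:collider[blocks] ⇒ blocked
Since every path is blocked, d-separation holds.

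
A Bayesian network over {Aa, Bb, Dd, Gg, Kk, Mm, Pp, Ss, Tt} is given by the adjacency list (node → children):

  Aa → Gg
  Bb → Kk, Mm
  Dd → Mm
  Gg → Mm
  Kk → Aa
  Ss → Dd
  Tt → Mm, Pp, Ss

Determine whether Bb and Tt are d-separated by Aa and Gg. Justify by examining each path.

There are 4 undirected paths between Bb and Tt; checking each against the conditioning set {Aa, Gg}:
Path 1: Bb → Kk → Aa → Gg → Mm ← Dd ← Ss ← Tt
  Aa is a chain here and Aa is conditioned on, so the path is blocked at Aa.
Path 2: Bb → Kk → Aa → Gg → Mm ← Tt
  Aa is a chain here and Aa is conditioned on, so the path is blocked at Aa.
Path 3: Bb → Mm ← Dd ← Ss ← Tt
  Mm is a collider here and neither Mm nor any of its descendants is conditioned on, so the collider stays closed — the path is blocked at Mm.
Path 4: Bb → Mm ← Tt
  Mm is a collider here and neither Mm nor any of its descendants is conditioned on, so the collider stays closed — the path is blocked at Mm.
All paths are blocked; Bb ⊥ Tt | {Aa, Gg} holds.

Yes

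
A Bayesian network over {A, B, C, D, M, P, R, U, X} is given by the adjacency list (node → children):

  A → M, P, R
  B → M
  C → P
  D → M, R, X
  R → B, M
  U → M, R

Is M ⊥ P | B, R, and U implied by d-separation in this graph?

No

Enumerating the 5 paths from M to P and testing each for blocking by {B, R, U}:
  1. M ← A → P — A:fork[open] ⇒ active
  2. M ← D → R ← A → P — D:fork[open]; R:collider[open]; A:fork[open] ⇒ active
  3. M ← U → R ← A → P — U:fork[blocks]; R:collider[open]; A:fork[open] ⇒ blocked
  4. M ← R ← A → P — R:chain[blocks]; A:fork[open] ⇒ blocked
  5. M ← B ← R ← A → P — B:chain[blocks]; R:chain[blocks]; A:fork[open] ⇒ blocked
At least one path is unblocked, so d-separation fails.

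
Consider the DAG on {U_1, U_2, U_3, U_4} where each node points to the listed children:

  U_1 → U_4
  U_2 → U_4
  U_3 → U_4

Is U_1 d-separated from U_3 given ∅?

The only undirected path from U_1 to U_3 is:
Path 1: U_1 → U_4 ← U_3
  U_4 is a collider here and neither U_4 nor any of its descendants is conditioned on, so the collider stays closed — the path is blocked at U_4.
All paths are blocked; U_1 ⊥ U_3 | ∅ holds.

Yes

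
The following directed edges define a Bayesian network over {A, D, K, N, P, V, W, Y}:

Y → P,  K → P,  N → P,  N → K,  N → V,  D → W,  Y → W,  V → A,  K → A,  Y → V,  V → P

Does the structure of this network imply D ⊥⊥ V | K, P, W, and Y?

Yes — D and V are d-separated given {K, P, W, Y}.

6 paths connect D and V; each must be blocked for d-separation to hold:
Path 1: D → W ← Y → V
  Y is a fork here and Y is conditioned on, so the path is blocked at Y.
Path 2: D → W ← Y → P ← K → A ← V
  Y is a fork here and Y is conditioned on, so the path is blocked at Y.
Path 3: D → W ← Y → P ← K ← N → V
  Y is a fork here and Y is conditioned on, so the path is blocked at Y.
Path 4: D → W ← Y → P ← V
  Y is a fork here and Y is conditioned on, so the path is blocked at Y.
Path 5: D → W ← Y → P ← N → K → A ← V
  Y is a fork here and Y is conditioned on, so the path is blocked at Y.
Path 6: D → W ← Y → P ← N → V
  Y is a fork here and Y is conditioned on, so the path is blocked at Y.
Since every path is blocked, d-separation holds.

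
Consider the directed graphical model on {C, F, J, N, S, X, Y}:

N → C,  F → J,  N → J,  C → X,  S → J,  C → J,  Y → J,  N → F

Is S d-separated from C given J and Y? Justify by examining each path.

No

We examine all 3 paths between S and C:
Path 1: S → J ← F ← N → C
  J is a collider and J is conditioned on, which opens it; F is a chain and F is not conditioned on; N is a fork and N is not conditioned on — no node blocks this path, so it is active.
Path 2: S → J ← C
  J is a collider and J is conditioned on, which opens it — no node blocks this path, so it is active.
Path 3: S → J ← N → C
  J is a collider and J is conditioned on, which opens it; N is a fork and N is not conditioned on — no node blocks this path, so it is active.
Because an active path exists, S and C are not d-separated.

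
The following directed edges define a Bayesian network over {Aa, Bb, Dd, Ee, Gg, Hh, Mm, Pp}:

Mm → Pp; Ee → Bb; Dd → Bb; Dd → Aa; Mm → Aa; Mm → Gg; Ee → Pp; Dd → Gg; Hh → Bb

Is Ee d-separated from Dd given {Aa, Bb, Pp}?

3 paths connect Ee and Dd; each must be blocked for d-separation to hold:
Path 1: Ee → Bb ← Dd
  Bb is a collider and Bb is conditioned on, which opens it — no node blocks this path, so it is active.
Path 2: Ee → Pp ← Mm → Aa ← Dd
  Pp is a collider and Pp is conditioned on, which opens it; Mm is a fork and Mm is not conditioned on; Aa is a collider and Aa is conditioned on, which opens it — no node blocks this path, so it is active.
Path 3: Ee → Pp ← Mm → Gg ← Dd
  Gg is a collider here and neither Gg nor any of its descendants is conditioned on, so the collider stays closed — the path is blocked at Gg.
Since the path Ee → Bb ← Dd is active, Ee and Dd are not d-separated given {Aa, Bb, Pp}.

No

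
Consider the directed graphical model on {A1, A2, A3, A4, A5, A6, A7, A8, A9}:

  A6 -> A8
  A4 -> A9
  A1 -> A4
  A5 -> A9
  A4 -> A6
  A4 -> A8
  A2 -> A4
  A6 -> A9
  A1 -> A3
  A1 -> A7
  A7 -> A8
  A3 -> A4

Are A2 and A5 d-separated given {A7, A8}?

Yes

There are 5 undirected paths between A2 and A5; checking each against the conditioning set {A7, A8}:
  1. A2 → A4 → A6 → A9 ← A5 — A4:chain[open]; A6:chain[open]; A9:collider[blocks] ⇒ blocked
  2. A2 → A4 → A8 ← A6 → A9 ← A5 — A4:chain[open]; A8:collider[open]; A6:fork[open]; A9:collider[blocks] ⇒ blocked
  3. A2 → A4 → A9 ← A5 — A4:chain[open]; A9:collider[blocks] ⇒ blocked
  4. A2 → A4 ← A3 ← A1 → A7 → A8 ← A6 → A9 ← A5 — A4:collider[open]; A3:chain[open]; A1:fork[open]; A7:chain[blocks]; A8:collider[open]; A6:fork[open]; A9:collider[blocks] ⇒ blocked
  5. A2 → A4 ← A1 → A7 → A8 ← A6 → A9 ← A5 — A4:collider[open]; A1:fork[open]; A7:chain[blocks]; A8:collider[open]; A6:fork[open]; A9:collider[blocks] ⇒ blocked
Every path is blocked, so A2 and A5 are d-separated given {A7, A8}.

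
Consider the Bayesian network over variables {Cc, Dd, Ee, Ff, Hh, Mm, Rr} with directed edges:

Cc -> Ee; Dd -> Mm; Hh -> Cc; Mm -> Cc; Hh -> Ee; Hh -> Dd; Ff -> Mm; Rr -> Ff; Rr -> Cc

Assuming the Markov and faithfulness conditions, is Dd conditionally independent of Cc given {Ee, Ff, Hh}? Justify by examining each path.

No — Dd and Cc are not d-separated given {Ee, Ff, Hh}.

4 paths connect Dd and Cc; each must be blocked for d-separation to hold:
Path 1: Dd ← Hh → Cc
  Hh is a fork here and Hh is conditioned on, so the path is blocked at Hh.
Path 2: Dd ← Hh → Ee ← Cc
  Hh is a fork here and Hh is conditioned on, so the path is blocked at Hh.
Path 3: Dd → Mm → Cc
  Mm is a chain and Mm is not conditioned on — no node blocks this path, so it is active.
Path 4: Dd → Mm ← Ff ← Rr → Cc
  Ff is a chain here and Ff is conditioned on, so the path is blocked at Ff.
Since the path Dd → Mm → Cc is active, Dd and Cc are not d-separated given {Ee, Ff, Hh}.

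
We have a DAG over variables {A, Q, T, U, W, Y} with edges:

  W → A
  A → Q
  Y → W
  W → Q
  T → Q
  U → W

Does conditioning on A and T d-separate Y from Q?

There are 2 undirected paths between Y and Q; checking each against the conditioning set {A, T}:
Path 1: Y → W → A → Q
  A is a chain here and A is conditioned on, so the path is blocked at A.
Path 2: Y → W → Q
  W is a chain and W is not conditioned on — no node blocks this path, so it is active.
Since the path Y → W → Q is active, Y and Q are not d-separated given {A, T}.

No — Y and Q are not d-separated given {A, T}.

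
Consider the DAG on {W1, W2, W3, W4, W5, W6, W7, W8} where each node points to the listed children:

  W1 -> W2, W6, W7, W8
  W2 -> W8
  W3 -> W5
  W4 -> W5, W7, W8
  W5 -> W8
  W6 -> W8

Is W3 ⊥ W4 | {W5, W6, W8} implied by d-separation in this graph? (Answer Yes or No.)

5 paths connect W3 and W4; each must be blocked for d-separation to hold:
Path 1: W3 → W5 ← W4
  W5 is a collider and W5 is conditioned on, which opens it — no node blocks this path, so it is active.
Path 2: W3 → W5 → W8 ← W6 ← W1 → W7 ← W4
  W5 is a chain here and W5 is conditioned on, so the path is blocked at W5.
Path 3: W3 → W5 → W8 ← W4
  W5 is a chain here and W5 is conditioned on, so the path is blocked at W5.
Path 4: W3 → W5 → W8 ← W1 → W7 ← W4
  W5 is a chain here and W5 is conditioned on, so the path is blocked at W5.
Path 5: W3 → W5 → W8 ← W2 ← W1 → W7 ← W4
  W5 is a chain here and W5 is conditioned on, so the path is blocked at W5.
Since the path W3 → W5 ← W4 is active, W3 and W4 are not d-separated given {W5, W6, W8}.

No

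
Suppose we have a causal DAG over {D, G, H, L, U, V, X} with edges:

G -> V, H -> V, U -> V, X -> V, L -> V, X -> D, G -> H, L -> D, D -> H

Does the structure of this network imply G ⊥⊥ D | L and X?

Yes

There are 6 undirected paths between G and D; checking each against the conditioning set {L, X}:
  1. G → H → V ← L → D — H:chain[open]; V:collider[blocks]; L:fork[blocks] ⇒ blocked
  2. G → H → V ← X → D — H:chain[open]; V:collider[blocks]; X:fork[blocks] ⇒ blocked
  3. G → H ← D — H:collider[blocks] ⇒ blocked
  4. G → V ← H ← D — V:collider[blocks]; H:chain[open] ⇒ blocked
  5. G → V ← L → D — V:collider[blocks]; L:fork[blocks] ⇒ blocked
  6. G → V ← X → D — V:collider[blocks]; X:fork[blocks] ⇒ blocked
Since every path is blocked, d-separation holds.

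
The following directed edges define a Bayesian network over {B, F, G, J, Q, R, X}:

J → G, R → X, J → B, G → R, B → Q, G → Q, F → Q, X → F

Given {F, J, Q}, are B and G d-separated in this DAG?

We examine all 3 paths between B and G:
  1. B ← J → G — J:fork[blocks] ⇒ blocked
  2. B → Q ← F ← X ← R ← G — Q:collider[open]; F:chain[blocks]; X:chain[open]; R:chain[open] ⇒ blocked
  3. B → Q ← G — Q:collider[open] ⇒ active
Because an active path exists, B and G are not d-separated.

No — B and G are not d-separated given {F, J, Q}.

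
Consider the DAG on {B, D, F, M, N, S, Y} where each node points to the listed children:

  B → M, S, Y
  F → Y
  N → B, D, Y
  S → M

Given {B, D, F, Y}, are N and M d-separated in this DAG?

There are 4 undirected paths between N and M; checking each against the conditioning set {B, D, F, Y}:
Path 1: N → B → S → M
  B is a chain here and B is conditioned on, so the path is blocked at B.
Path 2: N → B → M
  B is a chain here and B is conditioned on, so the path is blocked at B.
Path 3: N → Y ← B → S → M
  B is a fork here and B is conditioned on, so the path is blocked at B.
Path 4: N → Y ← B → M
  B is a fork here and B is conditioned on, so the path is blocked at B.
Since every path is blocked, d-separation holds.

Yes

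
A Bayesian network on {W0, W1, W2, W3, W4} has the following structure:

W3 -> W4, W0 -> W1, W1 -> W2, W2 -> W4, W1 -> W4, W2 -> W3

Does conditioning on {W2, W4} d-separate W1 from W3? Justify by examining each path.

Enumerating the 4 paths from W1 to W3 and testing each for blocking by {W2, W4}:
Path 1: W1 → W4 ← W3
  W4 is a collider and W4 is conditioned on, which opens it — no node blocks this path, so it is active.
Path 2: W1 → W4 ← W2 → W3
  W2 is a fork here and W2 is conditioned on, so the path is blocked at W2.
Path 3: W1 → W2 → W4 ← W3
  W2 is a chain here and W2 is conditioned on, so the path is blocked at W2.
Path 4: W1 → W2 → W3
  W2 is a chain here and W2 is conditioned on, so the path is blocked at W2.
Since the path W1 → W4 ← W3 is active, W1 and W3 are not d-separated given {W2, W4}.

No — W1 and W3 are not d-separated given {W2, W4}.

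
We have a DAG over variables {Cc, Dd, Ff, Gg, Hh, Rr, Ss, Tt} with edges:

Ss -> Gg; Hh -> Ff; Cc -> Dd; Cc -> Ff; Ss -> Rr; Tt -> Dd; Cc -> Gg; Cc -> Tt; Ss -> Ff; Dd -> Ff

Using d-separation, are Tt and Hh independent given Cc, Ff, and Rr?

No

Enumerating the 6 paths from Tt to Hh and testing each for blocking by {Cc, Ff, Rr}:
Path 1: Tt ← Cc → Gg ← Ss → Ff ← Hh
  Cc is a fork here and Cc is conditioned on, so the path is blocked at Cc.
Path 2: Tt ← Cc → Dd → Ff ← Hh
  Cc is a fork here and Cc is conditioned on, so the path is blocked at Cc.
Path 3: Tt ← Cc → Ff ← Hh
  Cc is a fork here and Cc is conditioned on, so the path is blocked at Cc.
Path 4: Tt → Dd ← Cc → Gg ← Ss → Ff ← Hh
  Cc is a fork here and Cc is conditioned on, so the path is blocked at Cc.
Path 5: Tt → Dd ← Cc → Ff ← Hh
  Cc is a fork here and Cc is conditioned on, so the path is blocked at Cc.
Path 6: Tt → Dd → Ff ← Hh
  Dd is a chain and Dd is not conditioned on; Ff is a collider and Ff is conditioned on, which opens it — no node blocks this path, so it is active.
Because an active path exists, Tt and Hh are not d-separated.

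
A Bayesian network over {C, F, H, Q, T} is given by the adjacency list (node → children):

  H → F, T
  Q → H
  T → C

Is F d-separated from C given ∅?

No

There is one path between F and C:
Path 1: F ← H → T → C
  H is a fork and H is not conditioned on; T is a chain and T is not conditioned on — no node blocks this path, so it is active.
Since the path F ← H → T → C is active, F and C are not d-separated given ∅.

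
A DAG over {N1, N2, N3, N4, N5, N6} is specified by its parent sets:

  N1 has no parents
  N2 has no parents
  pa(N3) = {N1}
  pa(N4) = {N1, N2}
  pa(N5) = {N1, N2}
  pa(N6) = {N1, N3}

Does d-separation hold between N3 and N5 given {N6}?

Enumerating the 4 paths from N3 to N5 and testing each for blocking by {N6}:
Path 1: N3 ← N1 → N4 ← N2 → N5
  N4 is a collider here and neither N4 nor any of its descendants is conditioned on, so the collider stays closed — the path is blocked at N4.
Path 2: N3 ← N1 → N5
  N1 is a fork and N1 is not conditioned on — no node blocks this path, so it is active.
Path 3: N3 → N6 ← N1 → N4 ← N2 → N5
  N4 is a collider here and neither N4 nor any of its descendants is conditioned on, so the collider stays closed — the path is blocked at N4.
Path 4: N3 → N6 ← N1 → N5
  N6 is a collider and N6 is conditioned on, which opens it; N1 is a fork and N1 is not conditioned on — no node blocks this path, so it is active.
Since the path N3 ← N1 → N5 is active, N3 and N5 are not d-separated given {N6}.

No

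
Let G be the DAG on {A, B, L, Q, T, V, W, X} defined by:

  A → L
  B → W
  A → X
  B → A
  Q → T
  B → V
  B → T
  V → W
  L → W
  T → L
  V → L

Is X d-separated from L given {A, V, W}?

6 paths connect X and L; each must be blocked for d-separation to hold:
Path 1: X ← A ← B → W ← L
  A is a chain here and A is conditioned on, so the path is blocked at A.
Path 2: X ← A ← B → W ← V → L
  A is a chain here and A is conditioned on, so the path is blocked at A.
Path 3: X ← A ← B → T → L
  A is a chain here and A is conditioned on, so the path is blocked at A.
Path 4: X ← A ← B → V → W ← L
  A is a chain here and A is conditioned on, so the path is blocked at A.
Path 5: X ← A ← B → V → L
  A is a chain here and A is conditioned on, so the path is blocked at A.
Path 6: X ← A → L
  A is a fork here and A is conditioned on, so the path is blocked at A.
Since every path is blocked, d-separation holds.

Yes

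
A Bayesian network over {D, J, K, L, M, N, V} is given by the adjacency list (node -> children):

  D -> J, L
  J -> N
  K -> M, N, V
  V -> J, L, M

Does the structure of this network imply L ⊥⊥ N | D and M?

No — L and N are not d-separated given {D, M}.

6 paths connect L and N; each must be blocked for d-separation to hold:
Path 1: L ← D → J → N
  D is a fork here and D is conditioned on, so the path is blocked at D.
Path 2: L ← D → J ← V → M ← K → N
  D is a fork here and D is conditioned on, so the path is blocked at D.
Path 3: L ← D → J ← V ← K → N
  D is a fork here and D is conditioned on, so the path is blocked at D.
Path 4: L ← V → M ← K → N
  V is a fork and V is not conditioned on; M is a collider and M is conditioned on, which opens it; K is a fork and K is not conditioned on — no node blocks this path, so it is active.
Path 5: L ← V ← K → N
  V is a chain and V is not conditioned on; K is a fork and K is not conditioned on — no node blocks this path, so it is active.
Path 6: L ← V → J → N
  V is a fork and V is not conditioned on; J is a chain and J is not conditioned on — no node blocks this path, so it is active.
Since the path L ← V → M ← K → N is active, L and N are not d-separated given {D, M}.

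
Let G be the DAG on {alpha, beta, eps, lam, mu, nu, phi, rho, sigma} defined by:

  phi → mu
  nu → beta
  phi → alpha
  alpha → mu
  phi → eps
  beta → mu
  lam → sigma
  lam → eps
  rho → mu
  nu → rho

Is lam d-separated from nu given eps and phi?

There are 4 undirected paths between lam and nu; checking each against the conditioning set {eps, phi}:
Path 1: lam → eps ← phi → alpha → mu ← rho ← nu
  phi is a fork here and phi is conditioned on, so the path is blocked at phi.
Path 2: lam → eps ← phi → alpha → mu ← beta ← nu
  phi is a fork here and phi is conditioned on, so the path is blocked at phi.
Path 3: lam → eps ← phi → mu ← rho ← nu
  phi is a fork here and phi is conditioned on, so the path is blocked at phi.
Path 4: lam → eps ← phi → mu ← beta ← nu
  phi is a fork here and phi is conditioned on, so the path is blocked at phi.
All paths are blocked; lam ⊥ nu | {eps, phi} holds.

Yes — lam and nu are d-separated given {eps, phi}.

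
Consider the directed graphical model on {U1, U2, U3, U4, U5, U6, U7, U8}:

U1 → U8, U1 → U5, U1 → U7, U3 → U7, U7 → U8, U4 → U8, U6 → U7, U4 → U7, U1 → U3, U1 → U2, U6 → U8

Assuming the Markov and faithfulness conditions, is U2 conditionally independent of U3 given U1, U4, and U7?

Yes — U2 and U3 are d-separated given {U1, U4, U7}.

Enumerating the 5 paths from U2 to U3 and testing each for blocking by {U1, U4, U7}:
Path 1: U2 ← U1 → U8 ← U4 → U7 ← U3
  U1 is a fork here and U1 is conditioned on, so the path is blocked at U1.
Path 2: U2 ← U1 → U8 ← U6 → U7 ← U3
  U1 is a fork here and U1 is conditioned on, so the path is blocked at U1.
Path 3: U2 ← U1 → U8 ← U7 ← U3
  U1 is a fork here and U1 is conditioned on, so the path is blocked at U1.
Path 4: U2 ← U1 → U3
  U1 is a fork here and U1 is conditioned on, so the path is blocked at U1.
Path 5: U2 ← U1 → U7 ← U3
  U1 is a fork here and U1 is conditioned on, so the path is blocked at U1.
All paths are blocked; U2 ⊥ U3 | {U1, U4, U7} holds.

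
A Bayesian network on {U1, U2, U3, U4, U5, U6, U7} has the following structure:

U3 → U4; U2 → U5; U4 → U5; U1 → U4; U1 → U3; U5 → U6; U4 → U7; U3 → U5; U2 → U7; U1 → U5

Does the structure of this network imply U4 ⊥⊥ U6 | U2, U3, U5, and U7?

Enumerating the 6 paths from U4 to U6 and testing each for blocking by {U2, U3, U5, U7}:
Path 1: U4 ← U1 → U5 → U6
  U5 is a chain here and U5 is conditioned on, so the path is blocked at U5.
Path 2: U4 ← U1 → U3 → U5 → U6
  U3 is a chain here and U3 is conditioned on, so the path is blocked at U3.
Path 3: U4 → U7 ← U2 → U5 → U6
  U2 is a fork here and U2 is conditioned on, so the path is blocked at U2.
Path 4: U4 → U5 → U6
  U5 is a chain here and U5 is conditioned on, so the path is blocked at U5.
Path 5: U4 ← U3 ← U1 → U5 → U6
  U3 is a chain here and U3 is conditioned on, so the path is blocked at U3.
Path 6: U4 ← U3 → U5 → U6
  U3 is a fork here and U3 is conditioned on, so the path is blocked at U3.
Every path is blocked, so U4 and U6 are d-separated given {U2, U3, U5, U7}.

Yes — U4 and U6 are d-separated given {U2, U3, U5, U7}.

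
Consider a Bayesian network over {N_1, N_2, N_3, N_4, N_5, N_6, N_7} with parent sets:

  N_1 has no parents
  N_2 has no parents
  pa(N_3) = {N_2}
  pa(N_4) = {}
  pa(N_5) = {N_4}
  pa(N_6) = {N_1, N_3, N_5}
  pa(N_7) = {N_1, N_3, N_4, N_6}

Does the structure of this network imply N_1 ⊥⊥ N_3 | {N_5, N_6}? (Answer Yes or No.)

No — N_1 and N_3 are not d-separated given {N_5, N_6}.

Enumerating the 6 paths from N_1 to N_3 and testing each for blocking by {N_5, N_6}:
  1. N_1 → N_6 ← N_5 ← N_4 → N_7 ← N_3 — N_6:collider[open]; N_5:chain[blocks]; N_4:fork[open]; N_7:collider[blocks] ⇒ blocked
  2. N_1 → N_6 ← N_3 — N_6:collider[open] ⇒ active
  3. N_1 → N_6 → N_7 ← N_3 — N_6:chain[blocks]; N_7:collider[blocks] ⇒ blocked
  4. N_1 → N_7 ← N_6 ← N_3 — N_7:collider[blocks]; N_6:chain[blocks] ⇒ blocked
  5. N_1 → N_7 ← N_4 → N_5 → N_6 ← N_3 — N_7:collider[blocks]; N_4:fork[open]; N_5:chain[blocks]; N_6:collider[open] ⇒ blocked
  6. N_1 → N_7 ← N_3 — N_7:collider[blocks] ⇒ blocked
Since the path N_1 → N_6 ← N_3 is active, N_1 and N_3 are not d-separated given {N_5, N_6}.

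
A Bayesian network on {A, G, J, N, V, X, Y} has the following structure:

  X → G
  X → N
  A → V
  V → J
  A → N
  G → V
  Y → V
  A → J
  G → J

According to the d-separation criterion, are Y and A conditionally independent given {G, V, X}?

There are 5 undirected paths between Y and A; checking each against the conditioning set {G, V, X}:
Path 1: Y → V → J ← A
  V is a chain here and V is conditioned on, so the path is blocked at V.
Path 2: Y → V → J ← G ← X → N ← A
  V is a chain here and V is conditioned on, so the path is blocked at V.
Path 3: Y → V ← A
  V is a collider and V is conditioned on, which opens it — no node blocks this path, so it is active.
Path 4: Y → V ← G → J ← A
  G is a fork here and G is conditioned on, so the path is blocked at G.
Path 5: Y → V ← G ← X → N ← A
  G is a chain here and G is conditioned on, so the path is blocked at G.
At least one path is unblocked, so d-separation fails.

No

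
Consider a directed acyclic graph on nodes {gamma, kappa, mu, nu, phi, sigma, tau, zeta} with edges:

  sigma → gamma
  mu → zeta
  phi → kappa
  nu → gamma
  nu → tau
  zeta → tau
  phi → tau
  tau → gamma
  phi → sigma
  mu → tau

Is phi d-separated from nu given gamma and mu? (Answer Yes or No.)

4 paths connect phi and nu; each must be blocked for d-separation to hold:
Path 1: phi → tau ← nu
  tau is a collider and its descendant gamma is conditioned on, which opens it — no node blocks this path, so it is active.
Path 2: phi → tau → gamma ← nu
  tau is a chain and tau is not conditioned on; gamma is a collider and gamma is conditioned on, which opens it — no node blocks this path, so it is active.
Path 3: phi → sigma → gamma ← tau ← nu
  sigma is a chain and sigma is not conditioned on; gamma is a collider and gamma is conditioned on, which opens it; tau is a chain and tau is not conditioned on — no node blocks this path, so it is active.
Path 4: phi → sigma → gamma ← nu
  sigma is a chain and sigma is not conditioned on; gamma is a collider and gamma is conditioned on, which opens it — no node blocks this path, so it is active.
Since the path phi → tau ← nu is active, phi and nu are not d-separated given {gamma, mu}.

No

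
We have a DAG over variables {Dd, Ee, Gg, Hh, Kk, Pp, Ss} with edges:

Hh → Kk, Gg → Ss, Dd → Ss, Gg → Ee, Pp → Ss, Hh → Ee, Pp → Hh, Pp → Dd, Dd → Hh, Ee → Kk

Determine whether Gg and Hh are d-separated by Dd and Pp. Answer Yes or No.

There are 6 undirected paths between Gg and Hh; checking each against the conditioning set {Dd, Pp}:
  1. Gg → Ee ← Hh — Ee:collider[blocks] ⇒ blocked
  2. Gg → Ee → Kk ← Hh — Ee:chain[open]; Kk:collider[blocks] ⇒ blocked
  3. Gg → Ss ← Dd → Hh — Ss:collider[blocks]; Dd:fork[blocks] ⇒ blocked
  4. Gg → Ss ← Dd ← Pp → Hh — Ss:collider[blocks]; Dd:chain[blocks]; Pp:fork[blocks] ⇒ blocked
  5. Gg → Ss ← Pp → Hh — Ss:collider[blocks]; Pp:fork[blocks] ⇒ blocked
  6. Gg → Ss ← Pp → Dd → Hh — Ss:collider[blocks]; Pp:fork[blocks]; Dd:chain[blocks] ⇒ blocked
Since every path is blocked, d-separation holds.

Yes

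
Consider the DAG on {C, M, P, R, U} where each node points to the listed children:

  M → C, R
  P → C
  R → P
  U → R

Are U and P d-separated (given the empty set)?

No

There are 2 undirected paths between U and P; checking each against the conditioning set ∅:
Path 1: U → R ← M → C ← P
  R is a collider here and neither R nor any of its descendants is conditioned on, so the collider stays closed — the path is blocked at R.
Path 2: U → R → P
  R is a chain and R is not conditioned on — no node blocks this path, so it is active.
Because an active path exists, U and P are not d-separated.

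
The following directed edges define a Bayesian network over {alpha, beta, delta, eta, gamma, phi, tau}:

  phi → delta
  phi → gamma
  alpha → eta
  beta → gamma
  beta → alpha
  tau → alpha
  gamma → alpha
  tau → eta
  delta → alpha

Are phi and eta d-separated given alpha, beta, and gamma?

Enumerating the 6 paths from phi to eta and testing each for blocking by {alpha, beta, gamma}:
Path 1: phi → gamma ← beta → alpha ← tau → eta
  beta is a fork here and beta is conditioned on, so the path is blocked at beta.
Path 2: phi → gamma ← beta → alpha → eta
  beta is a fork here and beta is conditioned on, so the path is blocked at beta.
Path 3: phi → gamma → alpha ← tau → eta
  gamma is a chain here and gamma is conditioned on, so the path is blocked at gamma.
Path 4: phi → gamma → alpha → eta
  gamma is a chain here and gamma is conditioned on, so the path is blocked at gamma.
Path 5: phi → delta → alpha ← tau → eta
  delta is a chain and delta is not conditioned on; alpha is a collider and alpha is conditioned on, which opens it; tau is a fork and tau is not conditioned on — no node blocks this path, so it is active.
Path 6: phi → delta → alpha → eta
  alpha is a chain here and alpha is conditioned on, so the path is blocked at alpha.
Because an active path exists, phi and eta are not d-separated.

No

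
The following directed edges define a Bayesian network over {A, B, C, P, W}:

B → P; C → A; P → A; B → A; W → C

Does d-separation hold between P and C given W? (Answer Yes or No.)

Enumerating the 2 paths from P to C and testing each for blocking by {W}:
Path 1: P ← B → A ← C
  A is a collider here and neither A nor any of its descendants is conditioned on, so the collider stays closed — the path is blocked at A.
Path 2: P → A ← C
  A is a collider here and neither A nor any of its descendants is conditioned on, so the collider stays closed — the path is blocked at A.
Since every path is blocked, d-separation holds.

Yes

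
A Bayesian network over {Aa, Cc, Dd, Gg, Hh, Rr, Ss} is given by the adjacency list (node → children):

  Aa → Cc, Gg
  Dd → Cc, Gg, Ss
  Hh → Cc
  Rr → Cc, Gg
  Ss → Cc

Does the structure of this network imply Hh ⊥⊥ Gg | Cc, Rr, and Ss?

There are 4 undirected paths between Hh and Gg; checking each against the conditioning set {Cc, Rr, Ss}:
Path 1: Hh → Cc ← Dd → Gg
  Cc is a collider and Cc is conditioned on, which opens it; Dd is a fork and Dd is not conditioned on — no node blocks this path, so it is active.
Path 2: Hh → Cc ← Ss ← Dd → Gg
  Ss is a chain here and Ss is conditioned on, so the path is blocked at Ss.
Path 3: Hh → Cc ← Aa → Gg
  Cc is a collider and Cc is conditioned on, which opens it; Aa is a fork and Aa is not conditioned on — no node blocks this path, so it is active.
Path 4: Hh → Cc ← Rr → Gg
  Rr is a fork here and Rr is conditioned on, so the path is blocked at Rr.
At least one path is unblocked, so d-separation fails.

No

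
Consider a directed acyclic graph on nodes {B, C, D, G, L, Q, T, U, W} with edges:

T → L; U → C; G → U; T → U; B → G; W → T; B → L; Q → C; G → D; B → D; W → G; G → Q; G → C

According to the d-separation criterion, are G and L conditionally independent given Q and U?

We examine all 6 paths between G and L:
  1. G → Q → C ← U ← T → L — Q:chain[blocks]; C:collider[blocks]; U:chain[blocks]; T:fork[open] ⇒ blocked
  2. G → D ← B → L — D:collider[blocks]; B:fork[open] ⇒ blocked
  3. G → U ← T → L — U:collider[open]; T:fork[open] ⇒ active
  4. G ← W → T → L — W:fork[open]; T:chain[open] ⇒ active
  5. G → C ← U ← T → L — C:collider[blocks]; U:chain[blocks]; T:fork[open] ⇒ blocked
  6. G ← B → L — B:fork[open] ⇒ active
Because an active path exists, G and L are not d-separated.

No — G and L are not d-separated given {Q, U}.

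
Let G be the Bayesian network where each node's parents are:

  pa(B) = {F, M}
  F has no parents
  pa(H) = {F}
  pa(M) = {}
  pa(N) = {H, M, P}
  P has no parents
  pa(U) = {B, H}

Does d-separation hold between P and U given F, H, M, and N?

Enumerating the 4 paths from P to U and testing each for blocking by {F, H, M, N}:
Path 1: P → N ← M → B → U
  M is a fork here and M is conditioned on, so the path is blocked at M.
Path 2: P → N ← M → B ← F → H → U
  M is a fork here and M is conditioned on, so the path is blocked at M.
Path 3: P → N ← H → U
  H is a fork here and H is conditioned on, so the path is blocked at H.
Path 4: P → N ← H ← F → B → U
  H is a chain here and H is conditioned on, so the path is blocked at H.
Every path is blocked, so P and U are d-separated given {F, H, M, N}.

Yes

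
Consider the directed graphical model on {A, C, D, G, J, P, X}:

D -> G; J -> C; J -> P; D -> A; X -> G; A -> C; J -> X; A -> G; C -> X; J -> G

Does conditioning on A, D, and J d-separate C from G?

No

There are 6 undirected paths between C and G; checking each against the conditioning set {A, D, J}:
Path 1: C ← J → G
  J is a fork here and J is conditioned on, so the path is blocked at J.
Path 2: C ← J → X → G
  J is a fork here and J is conditioned on, so the path is blocked at J.
Path 3: C → X → G
  X is a chain and X is not conditioned on — no node blocks this path, so it is active.
Path 4: C → X ← J → G
  X is a collider here and neither X nor any of its descendants is conditioned on, so the collider stays closed — the path is blocked at X.
Path 5: C ← A ← D → G
  A is a chain here and A is conditioned on, so the path is blocked at A.
Path 6: C ← A → G
  A is a fork here and A is conditioned on, so the path is blocked at A.
Since the path C → X → G is active, C and G are not d-separated given {A, D, J}.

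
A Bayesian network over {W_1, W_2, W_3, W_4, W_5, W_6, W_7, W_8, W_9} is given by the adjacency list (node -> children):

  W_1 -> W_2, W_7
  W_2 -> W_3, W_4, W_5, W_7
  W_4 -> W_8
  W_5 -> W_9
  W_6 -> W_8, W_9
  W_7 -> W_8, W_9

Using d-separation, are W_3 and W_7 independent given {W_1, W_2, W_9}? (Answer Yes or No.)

Yes

There are 6 undirected paths between W_3 and W_7; checking each against the conditioning set {W_1, W_2, W_9}:
Path 1: W_3 ← W_2 → W_5 → W_9 ← W_6 → W_8 ← W_7
  W_2 is a fork here and W_2 is conditioned on, so the path is blocked at W_2.
Path 2: W_3 ← W_2 → W_5 → W_9 ← W_7
  W_2 is a fork here and W_2 is conditioned on, so the path is blocked at W_2.
Path 3: W_3 ← W_2 → W_7
  W_2 is a fork here and W_2 is conditioned on, so the path is blocked at W_2.
Path 4: W_3 ← W_2 ← W_1 → W_7
  W_2 is a chain here and W_2 is conditioned on, so the path is blocked at W_2.
Path 5: W_3 ← W_2 → W_4 → W_8 ← W_6 → W_9 ← W_7
  W_2 is a fork here and W_2 is conditioned on, so the path is blocked at W_2.
Path 6: W_3 ← W_2 → W_4 → W_8 ← W_7
  W_2 is a fork here and W_2 is conditioned on, so the path is blocked at W_2.
Since every path is blocked, d-separation holds.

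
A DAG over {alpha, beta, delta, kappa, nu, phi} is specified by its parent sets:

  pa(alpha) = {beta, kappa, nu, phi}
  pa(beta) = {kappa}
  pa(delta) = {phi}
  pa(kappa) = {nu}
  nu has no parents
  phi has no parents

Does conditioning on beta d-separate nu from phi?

Enumerating the 3 paths from nu to phi and testing each for blocking by {beta}:
Path 1: nu → alpha ← phi
  alpha is a collider here and neither alpha nor any of its descendants is conditioned on, so the collider stays closed — the path is blocked at alpha.
Path 2: nu → kappa → alpha ← phi
  alpha is a collider here and neither alpha nor any of its descendants is conditioned on, so the collider stays closed — the path is blocked at alpha.
Path 3: nu → kappa → beta → alpha ← phi
  beta is a chain here and beta is conditioned on, so the path is blocked at beta.
All paths are blocked; nu ⊥ phi | {beta} holds.

Yes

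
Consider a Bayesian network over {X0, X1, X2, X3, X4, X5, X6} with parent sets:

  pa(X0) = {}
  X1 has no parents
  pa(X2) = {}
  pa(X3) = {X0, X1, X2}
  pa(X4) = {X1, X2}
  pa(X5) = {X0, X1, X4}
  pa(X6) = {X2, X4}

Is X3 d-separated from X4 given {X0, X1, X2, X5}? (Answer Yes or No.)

Yes

We examine all 6 paths between X3 and X4:
  1. X3 ← X2 → X4 — X2:fork[blocks] ⇒ blocked
  2. X3 ← X2 → X6 ← X4 — X2:fork[blocks]; X6:collider[blocks] ⇒ blocked
  3. X3 ← X0 → X5 ← X4 — X0:fork[blocks]; X5:collider[open] ⇒ blocked
  4. X3 ← X0 → X5 ← X1 → X4 — X0:fork[blocks]; X5:collider[open]; X1:fork[blocks] ⇒ blocked
  5. X3 ← X1 → X4 — X1:fork[blocks] ⇒ blocked
  6. X3 ← X1 → X5 ← X4 — X1:fork[blocks]; X5:collider[open] ⇒ blocked
Since every path is blocked, d-separation holds.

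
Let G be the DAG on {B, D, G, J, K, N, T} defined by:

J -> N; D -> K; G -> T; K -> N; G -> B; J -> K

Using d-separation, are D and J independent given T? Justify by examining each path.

2 paths connect D and J; each must be blocked for d-separation to hold:
  1. D → K ← J — K:collider[blocks] ⇒ blocked
  2. D → K → N ← J — K:chain[open]; N:collider[blocks] ⇒ blocked
Every path is blocked, so D and J are d-separated given {T}.

Yes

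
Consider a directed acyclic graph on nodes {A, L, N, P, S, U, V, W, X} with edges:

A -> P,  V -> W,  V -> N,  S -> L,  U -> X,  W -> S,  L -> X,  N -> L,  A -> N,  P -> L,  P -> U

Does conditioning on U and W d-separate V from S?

Yes

4 paths connect V and S; each must be blocked for d-separation to hold:
Path 1: V → W → S
  W is a chain here and W is conditioned on, so the path is blocked at W.
Path 2: V → N ← A → P → U → X ← L ← S
  N is a collider here and neither N nor any of its descendants is conditioned on, so the collider stays closed — the path is blocked at N.
Path 3: V → N ← A → P → L ← S
  N is a collider here and neither N nor any of its descendants is conditioned on, so the collider stays closed — the path is blocked at N.
Path 4: V → N → L ← S
  L is a collider here and neither L nor any of its descendants is conditioned on, so the collider stays closed — the path is blocked at L.
Every path is blocked, so V and S are d-separated given {U, W}.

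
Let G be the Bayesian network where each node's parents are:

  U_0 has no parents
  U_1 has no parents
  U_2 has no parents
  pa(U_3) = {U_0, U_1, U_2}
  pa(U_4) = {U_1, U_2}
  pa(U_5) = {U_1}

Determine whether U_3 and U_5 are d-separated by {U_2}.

No

We examine all 2 paths between U_3 and U_5:
Path 1: U_3 ← U_1 → U_5
  U_1 is a fork and U_1 is not conditioned on — no node blocks this path, so it is active.
Path 2: U_3 ← U_2 → U_4 ← U_1 → U_5
  U_2 is a fork here and U_2 is conditioned on, so the path is blocked at U_2.
Because an active path exists, U_3 and U_5 are not d-separated.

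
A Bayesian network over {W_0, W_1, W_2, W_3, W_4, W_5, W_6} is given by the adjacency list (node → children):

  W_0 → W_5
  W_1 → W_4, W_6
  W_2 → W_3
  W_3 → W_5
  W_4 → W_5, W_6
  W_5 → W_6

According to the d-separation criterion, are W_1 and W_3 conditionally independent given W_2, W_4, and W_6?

4 paths connect W_1 and W_3; each must be blocked for d-separation to hold:
Path 1: W_1 → W_4 → W_6 ← W_5 ← W_3
  W_4 is a chain here and W_4 is conditioned on, so the path is blocked at W_4.
Path 2: W_1 → W_4 → W_5 ← W_3
  W_4 is a chain here and W_4 is conditioned on, so the path is blocked at W_4.
Path 3: W_1 → W_6 ← W_4 → W_5 ← W_3
  W_4 is a fork here and W_4 is conditioned on, so the path is blocked at W_4.
Path 4: W_1 → W_6 ← W_5 ← W_3
  W_6 is a collider and W_6 is conditioned on, which opens it; W_5 is a chain and W_5 is not conditioned on — no node blocks this path, so it is active.
At least one path is unblocked, so d-separation fails.

No — W_1 and W_3 are not d-separated given {W_2, W_4, W_6}.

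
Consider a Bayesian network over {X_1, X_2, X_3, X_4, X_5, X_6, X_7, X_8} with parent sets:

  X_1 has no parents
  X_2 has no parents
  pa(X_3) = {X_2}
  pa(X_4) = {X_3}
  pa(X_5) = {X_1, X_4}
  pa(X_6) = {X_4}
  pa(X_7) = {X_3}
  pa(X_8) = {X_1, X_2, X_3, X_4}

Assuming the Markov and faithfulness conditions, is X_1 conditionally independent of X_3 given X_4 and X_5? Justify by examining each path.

There are 6 undirected paths between X_1 and X_3; checking each against the conditioning set {X_4, X_5}:
Path 1: X_1 → X_5 ← X_4 ← X_3
  X_4 is a chain here and X_4 is conditioned on, so the path is blocked at X_4.
Path 2: X_1 → X_5 ← X_4 → X_8 ← X_3
  X_4 is a fork here and X_4 is conditioned on, so the path is blocked at X_4.
Path 3: X_1 → X_5 ← X_4 → X_8 ← X_2 → X_3
  X_4 is a fork here and X_4 is conditioned on, so the path is blocked at X_4.
Path 4: X_1 → X_8 ← X_3
  X_8 is a collider here and neither X_8 nor any of its descendants is conditioned on, so the collider stays closed — the path is blocked at X_8.
Path 5: X_1 → X_8 ← X_4 ← X_3
  X_8 is a collider here and neither X_8 nor any of its descendants is conditioned on, so the collider stays closed — the path is blocked at X_8.
Path 6: X_1 → X_8 ← X_2 → X_3
  X_8 is a collider here and neither X_8 nor any of its descendants is conditioned on, so the collider stays closed — the path is blocked at X_8.
Since every path is blocked, d-separation holds.

Yes — X_1 and X_3 are d-separated given {X_4, X_5}.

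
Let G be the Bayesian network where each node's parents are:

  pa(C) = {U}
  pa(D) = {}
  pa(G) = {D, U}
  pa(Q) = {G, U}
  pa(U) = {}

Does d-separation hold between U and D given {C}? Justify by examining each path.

2 paths connect U and D; each must be blocked for d-separation to hold:
Path 1: U → G ← D
  G is a collider here and neither G nor any of its descendants is conditioned on, so the collider stays closed — the path is blocked at G.
Path 2: U → Q ← G ← D
  Q is a collider here and neither Q nor any of its descendants is conditioned on, so the collider stays closed — the path is blocked at Q.
Every path is blocked, so U and D are d-separated given {C}.

Yes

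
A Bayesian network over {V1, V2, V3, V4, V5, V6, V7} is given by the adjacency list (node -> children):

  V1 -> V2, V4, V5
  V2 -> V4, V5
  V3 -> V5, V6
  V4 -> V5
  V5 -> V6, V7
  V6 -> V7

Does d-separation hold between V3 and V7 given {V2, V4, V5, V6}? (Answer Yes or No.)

There are 4 undirected paths between V3 and V7; checking each against the conditioning set {V2, V4, V5, V6}:
  1. V3 → V5 → V7 — V5:chain[blocks] ⇒ blocked
  2. V3 → V5 → V6 → V7 — V5:chain[blocks]; V6:chain[blocks] ⇒ blocked
  3. V3 → V6 ← V5 → V7 — V6:collider[open]; V5:fork[blocks] ⇒ blocked
  4. V3 → V6 → V7 — V6:chain[blocks] ⇒ blocked
Every path is blocked, so V3 and V7 are d-separated given {V2, V4, V5, V6}.

Yes — V3 and V7 are d-separated given {V2, V4, V5, V6}.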